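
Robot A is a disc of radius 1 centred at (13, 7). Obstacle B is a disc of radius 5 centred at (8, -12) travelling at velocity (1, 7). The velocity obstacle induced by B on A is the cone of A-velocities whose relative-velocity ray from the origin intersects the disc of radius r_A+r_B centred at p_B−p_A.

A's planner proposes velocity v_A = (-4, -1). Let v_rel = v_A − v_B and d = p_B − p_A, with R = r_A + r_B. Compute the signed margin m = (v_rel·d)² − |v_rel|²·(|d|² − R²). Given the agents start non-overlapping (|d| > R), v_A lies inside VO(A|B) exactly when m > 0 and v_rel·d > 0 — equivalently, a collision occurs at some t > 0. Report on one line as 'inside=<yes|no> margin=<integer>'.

d = (-5, -19),  |d|² = 386;  R = 1+5 = 6,  c = 386−6² = 350
v_rel = (-5, -8),  |v_rel|² = 89;  v_rel·d = (-5)·(-5) + (-8)·(-19) = 177
89·t² − 354·t + 350 = 0  ⇒  m = 177² − 89·350 = 179
m = 179 > 0,  v_rel·d = 177 > 0  ⇒  inside

inside=yes margin=179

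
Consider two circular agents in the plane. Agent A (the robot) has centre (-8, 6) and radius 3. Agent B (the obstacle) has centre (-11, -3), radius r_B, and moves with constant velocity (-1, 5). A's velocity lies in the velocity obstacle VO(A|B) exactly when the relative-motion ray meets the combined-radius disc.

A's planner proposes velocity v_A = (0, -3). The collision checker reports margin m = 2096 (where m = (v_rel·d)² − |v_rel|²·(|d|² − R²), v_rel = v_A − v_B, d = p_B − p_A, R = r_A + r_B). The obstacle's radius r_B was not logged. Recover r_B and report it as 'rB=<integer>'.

m = 2096
d = (-3, -9);  v_rel = (1, -8),  |v_rel|² = 65
v_rel×d = (1)·(-9) − (-8)·(-3) = -33
since m = R²·65 − (-33)²:  R² = (1089 + 2096) / 65 = 49
R = √49 = 7  ⇒  r_B = 7 − 3 = 4

rB=4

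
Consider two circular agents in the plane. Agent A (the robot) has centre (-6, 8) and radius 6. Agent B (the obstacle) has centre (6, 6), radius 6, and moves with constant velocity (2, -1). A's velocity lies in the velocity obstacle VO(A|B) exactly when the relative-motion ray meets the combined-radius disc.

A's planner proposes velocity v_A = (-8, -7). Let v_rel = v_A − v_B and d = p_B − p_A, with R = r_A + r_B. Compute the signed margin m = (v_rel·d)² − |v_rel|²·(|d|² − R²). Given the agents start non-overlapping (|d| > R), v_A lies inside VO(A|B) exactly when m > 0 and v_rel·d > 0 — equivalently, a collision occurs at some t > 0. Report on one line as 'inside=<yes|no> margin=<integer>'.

d = (12, -2),  |d|² = 148;  R = 6+6 = 12,  c = 148−12² = 4
v_rel = (-10, -6),  |v_rel|² = 136;  v_rel·d = (-10)·(12) + (-6)·(-2) = -108
136·t² + 216·t + 4 = 0  ⇒  m = (-108)² − 136·4 = 11120
m = 11120 > 0,  v_rel·d = -108 < 0  ⇒  outside

inside=no margin=11120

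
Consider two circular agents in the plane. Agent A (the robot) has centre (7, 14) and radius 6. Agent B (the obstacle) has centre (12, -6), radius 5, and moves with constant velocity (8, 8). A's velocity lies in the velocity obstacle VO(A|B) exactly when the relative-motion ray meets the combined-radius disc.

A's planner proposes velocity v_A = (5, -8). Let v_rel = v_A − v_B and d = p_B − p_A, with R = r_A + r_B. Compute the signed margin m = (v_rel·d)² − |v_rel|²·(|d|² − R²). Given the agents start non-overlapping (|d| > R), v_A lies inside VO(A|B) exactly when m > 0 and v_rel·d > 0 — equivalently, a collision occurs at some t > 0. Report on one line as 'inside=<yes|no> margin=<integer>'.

d = (5, -20),  |d|² = 425;  R = 6+5 = 11,  c = 425−11² = 304
v_rel = (-3, -16),  |v_rel|² = 265;  v_rel·d = (-3)·(5) + (-16)·(-20) = 305
265·t² − 610·t + 304 = 0  ⇒  m = 305² − 265·304 = 12465
m = 12465 > 0,  v_rel·d = 305 > 0  ⇒  inside

inside=yes margin=12465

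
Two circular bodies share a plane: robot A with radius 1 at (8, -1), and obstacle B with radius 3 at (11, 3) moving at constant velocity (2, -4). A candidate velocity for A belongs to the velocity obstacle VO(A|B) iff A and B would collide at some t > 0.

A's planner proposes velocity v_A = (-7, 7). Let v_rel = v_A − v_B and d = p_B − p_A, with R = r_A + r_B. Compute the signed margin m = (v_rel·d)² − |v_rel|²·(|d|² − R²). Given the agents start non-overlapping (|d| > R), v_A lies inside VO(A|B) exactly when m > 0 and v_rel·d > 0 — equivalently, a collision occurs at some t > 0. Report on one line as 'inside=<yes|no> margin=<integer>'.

d = (3, 4),  |d|² = 25;  R = 1+3 = 4,  c = 25−4² = 9
v_rel = (-9, 11),  |v_rel|² = 202;  v_rel·d = (-9)·(3) + (11)·(4) = 17
202·t² − 34·t + 9 = 0  ⇒  m = 17² − 202·9 = -1529
m = -1529 < 0,  v_rel·d = 17 > 0  ⇒  outside

inside=no margin=-1529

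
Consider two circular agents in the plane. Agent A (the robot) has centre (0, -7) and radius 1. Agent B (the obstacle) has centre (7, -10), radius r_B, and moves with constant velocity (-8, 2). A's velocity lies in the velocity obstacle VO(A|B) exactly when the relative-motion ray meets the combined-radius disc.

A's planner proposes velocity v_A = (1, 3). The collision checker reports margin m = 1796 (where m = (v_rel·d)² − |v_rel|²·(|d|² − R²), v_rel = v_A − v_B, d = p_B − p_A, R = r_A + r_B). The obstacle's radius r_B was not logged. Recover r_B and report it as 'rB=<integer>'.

m = 1796
d = (7, -3);  v_rel = (9, 1),  |v_rel|² = 82
v_rel×d = (9)·(-3) − (1)·(7) = -34
since m = R²·82 − (-34)²:  R² = (1156 + 1796) / 82 = 36
R = √36 = 6  ⇒  r_B = 6 − 1 = 5

rB=5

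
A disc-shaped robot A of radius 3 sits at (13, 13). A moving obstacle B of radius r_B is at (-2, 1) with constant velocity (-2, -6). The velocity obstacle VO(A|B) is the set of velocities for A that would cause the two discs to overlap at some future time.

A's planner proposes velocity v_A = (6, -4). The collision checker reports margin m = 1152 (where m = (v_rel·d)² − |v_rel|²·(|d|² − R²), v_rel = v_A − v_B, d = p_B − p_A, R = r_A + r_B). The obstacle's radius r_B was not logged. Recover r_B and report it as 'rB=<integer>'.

m = 1152
d = (-15, -12);  v_rel = (8, 2),  |v_rel|² = 68
v_rel×d = (8)·(-12) − (2)·(-15) = -66
since m = R²·68 − (-66)²:  R² = (4356 + 1152) / 68 = 81
R = √81 = 9  ⇒  r_B = 9 − 3 = 6

rB=6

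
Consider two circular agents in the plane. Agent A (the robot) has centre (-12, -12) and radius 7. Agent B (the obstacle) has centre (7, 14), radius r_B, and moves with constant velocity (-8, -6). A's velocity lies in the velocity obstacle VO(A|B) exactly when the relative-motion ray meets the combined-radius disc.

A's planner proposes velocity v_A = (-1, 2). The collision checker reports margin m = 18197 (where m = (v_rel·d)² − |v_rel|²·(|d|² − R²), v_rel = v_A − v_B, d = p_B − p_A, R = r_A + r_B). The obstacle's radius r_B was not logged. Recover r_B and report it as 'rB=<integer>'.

m = 18197
d = (19, 26);  v_rel = (7, 8),  |v_rel|² = 113
v_rel×d = (7)·(26) − (8)·(19) = 30
since m = R²·113 − 30²:  R² = (900 + 18197) / 113 = 169
R = √169 = 13  ⇒  r_B = 13 − 7 = 6

rB=6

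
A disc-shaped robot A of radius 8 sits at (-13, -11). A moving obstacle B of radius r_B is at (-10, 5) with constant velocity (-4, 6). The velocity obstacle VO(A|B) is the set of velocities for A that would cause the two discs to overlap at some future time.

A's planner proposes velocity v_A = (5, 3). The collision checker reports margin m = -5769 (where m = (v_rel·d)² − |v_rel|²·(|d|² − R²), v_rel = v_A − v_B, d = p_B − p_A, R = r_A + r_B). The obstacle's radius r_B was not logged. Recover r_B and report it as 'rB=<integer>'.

m = -5769
d = (3, 16);  v_rel = (9, -3),  |v_rel|² = 90
v_rel×d = (9)·(16) − (-3)·(3) = 153
since m = R²·90 − 153²:  R² = (23409 + -5769) / 90 = 196
R = √196 = 14  ⇒  r_B = 14 − 8 = 6

rB=6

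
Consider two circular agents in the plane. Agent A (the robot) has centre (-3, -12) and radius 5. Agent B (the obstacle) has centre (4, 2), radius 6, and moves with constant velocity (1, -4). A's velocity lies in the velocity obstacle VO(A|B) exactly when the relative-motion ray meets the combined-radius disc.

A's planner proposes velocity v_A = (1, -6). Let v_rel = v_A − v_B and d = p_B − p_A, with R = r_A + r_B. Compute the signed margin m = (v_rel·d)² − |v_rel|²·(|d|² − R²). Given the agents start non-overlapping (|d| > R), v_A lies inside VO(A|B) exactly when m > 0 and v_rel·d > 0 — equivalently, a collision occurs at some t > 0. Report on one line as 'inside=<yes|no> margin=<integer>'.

d = (7, 14),  |d|² = 245;  R = 5+6 = 11,  c = 245−11² = 124
v_rel = (0, -2),  |v_rel|² = 4;  v_rel·d = (0)·(7) + (-2)·(14) = -28
4·t² + 56·t + 124 = 0  ⇒  m = (-28)² − 4·124 = 288
m = 288 > 0,  v_rel·d = -28 < 0  ⇒  outside

inside=no margin=288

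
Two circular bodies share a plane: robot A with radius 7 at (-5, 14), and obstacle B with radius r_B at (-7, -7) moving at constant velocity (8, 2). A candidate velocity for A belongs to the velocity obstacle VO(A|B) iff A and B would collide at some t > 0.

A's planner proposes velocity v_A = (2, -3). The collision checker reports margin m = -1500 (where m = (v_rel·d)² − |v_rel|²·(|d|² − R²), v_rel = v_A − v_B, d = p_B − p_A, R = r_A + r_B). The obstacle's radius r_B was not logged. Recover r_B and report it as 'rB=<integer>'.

m = -1500
d = (-2, -21);  v_rel = (-6, -5),  |v_rel|² = 61
v_rel×d = (-6)·(-21) − (-5)·(-2) = 116
since m = R²·61 − 116²:  R² = (13456 + -1500) / 61 = 196
R = √196 = 14  ⇒  r_B = 14 − 7 = 7

rB=7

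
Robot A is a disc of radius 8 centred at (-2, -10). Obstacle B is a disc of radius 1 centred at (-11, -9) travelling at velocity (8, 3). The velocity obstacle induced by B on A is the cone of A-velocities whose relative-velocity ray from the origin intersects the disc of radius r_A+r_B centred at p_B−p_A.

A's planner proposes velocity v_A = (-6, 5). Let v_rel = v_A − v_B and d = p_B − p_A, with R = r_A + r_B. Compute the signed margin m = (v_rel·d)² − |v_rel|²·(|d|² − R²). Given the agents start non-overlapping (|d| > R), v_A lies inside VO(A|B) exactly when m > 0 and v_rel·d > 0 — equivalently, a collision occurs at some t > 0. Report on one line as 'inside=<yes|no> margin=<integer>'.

d = (-9, 1),  |d|² = 82;  R = 8+1 = 9,  c = 82−9² = 1
v_rel = (-14, 2),  |v_rel|² = 200;  v_rel·d = (-14)·(-9) + (2)·(1) = 128
200·t² − 256·t + 1 = 0  ⇒  m = 128² − 200·1 = 16184
m = 16184 > 0,  v_rel·d = 128 > 0  ⇒  inside

inside=yes margin=16184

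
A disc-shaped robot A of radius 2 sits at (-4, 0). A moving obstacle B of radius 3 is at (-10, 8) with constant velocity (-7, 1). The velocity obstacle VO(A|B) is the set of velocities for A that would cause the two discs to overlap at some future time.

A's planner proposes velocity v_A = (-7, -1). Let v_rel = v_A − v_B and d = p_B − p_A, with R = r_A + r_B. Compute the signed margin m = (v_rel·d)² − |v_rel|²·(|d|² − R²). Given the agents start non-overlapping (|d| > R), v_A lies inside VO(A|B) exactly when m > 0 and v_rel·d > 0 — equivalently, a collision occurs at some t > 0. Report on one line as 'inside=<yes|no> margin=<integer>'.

d = (-6, 8),  |d|² = 100;  R = 2+3 = 5,  c = 100−5² = 75
v_rel = (0, -2),  |v_rel|² = 4;  v_rel·d = (0)·(-6) + (-2)·(8) = -16
4·t² + 32·t + 75 = 0  ⇒  m = (-16)² − 4·75 = -44
m = -44 < 0,  v_rel·d = -16 < 0  ⇒  outside

inside=no margin=-44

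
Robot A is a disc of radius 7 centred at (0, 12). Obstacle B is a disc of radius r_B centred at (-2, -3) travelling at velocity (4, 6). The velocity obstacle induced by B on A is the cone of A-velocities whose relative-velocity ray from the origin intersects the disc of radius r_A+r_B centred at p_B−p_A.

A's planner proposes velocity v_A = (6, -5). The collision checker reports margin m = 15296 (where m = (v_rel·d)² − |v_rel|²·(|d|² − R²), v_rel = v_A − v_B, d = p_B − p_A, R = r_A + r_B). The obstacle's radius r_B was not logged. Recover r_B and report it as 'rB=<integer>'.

m = 15296
d = (-2, -15);  v_rel = (2, -11),  |v_rel|² = 125
v_rel×d = (2)·(-15) − (-11)·(-2) = -52
since m = R²·125 − (-52)²:  R² = (2704 + 15296) / 125 = 144
R = √144 = 12  ⇒  r_B = 12 − 7 = 5

rB=5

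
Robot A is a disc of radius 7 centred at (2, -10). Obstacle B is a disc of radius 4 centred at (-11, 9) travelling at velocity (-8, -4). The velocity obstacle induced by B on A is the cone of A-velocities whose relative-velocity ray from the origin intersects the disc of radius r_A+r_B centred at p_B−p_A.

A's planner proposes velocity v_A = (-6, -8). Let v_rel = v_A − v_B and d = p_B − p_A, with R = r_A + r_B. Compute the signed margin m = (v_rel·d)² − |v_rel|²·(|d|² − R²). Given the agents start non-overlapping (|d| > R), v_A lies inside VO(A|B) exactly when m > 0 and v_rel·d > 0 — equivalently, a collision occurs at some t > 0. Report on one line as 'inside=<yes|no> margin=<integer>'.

d = (-13, 19),  |d|² = 530;  R = 7+4 = 11,  c = 530−11² = 409
v_rel = (2, -4),  |v_rel|² = 20;  v_rel·d = (2)·(-13) + (-4)·(19) = -102
20·t² + 204·t + 409 = 0  ⇒  m = (-102)² − 20·409 = 2224
m = 2224 > 0,  v_rel·d = -102 < 0  ⇒  outside

inside=no margin=2224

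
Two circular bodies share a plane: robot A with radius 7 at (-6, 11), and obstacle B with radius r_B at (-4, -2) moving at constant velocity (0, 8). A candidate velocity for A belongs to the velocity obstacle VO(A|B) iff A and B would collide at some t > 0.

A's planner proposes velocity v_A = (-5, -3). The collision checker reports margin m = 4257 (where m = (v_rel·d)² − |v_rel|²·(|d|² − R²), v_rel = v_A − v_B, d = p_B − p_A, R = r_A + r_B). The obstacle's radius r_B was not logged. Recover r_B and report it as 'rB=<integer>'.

m = 4257
d = (2, -13);  v_rel = (-5, -11),  |v_rel|² = 146
v_rel×d = (-5)·(-13) − (-11)·(2) = 87
since m = R²·146 − 87²:  R² = (7569 + 4257) / 146 = 81
R = √81 = 9  ⇒  r_B = 9 − 7 = 2

rB=2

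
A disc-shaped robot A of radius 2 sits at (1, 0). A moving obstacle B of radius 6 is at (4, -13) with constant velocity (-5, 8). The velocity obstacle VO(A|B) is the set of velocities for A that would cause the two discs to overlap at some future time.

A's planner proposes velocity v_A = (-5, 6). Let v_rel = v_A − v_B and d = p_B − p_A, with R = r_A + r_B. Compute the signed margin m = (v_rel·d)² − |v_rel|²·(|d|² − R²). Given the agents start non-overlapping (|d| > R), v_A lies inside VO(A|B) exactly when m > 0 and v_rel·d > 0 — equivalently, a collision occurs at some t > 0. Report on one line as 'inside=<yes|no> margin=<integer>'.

d = (3, -13),  |d|² = 178;  R = 2+6 = 8,  c = 178−8² = 114
v_rel = (0, -2),  |v_rel|² = 4;  v_rel·d = (0)·(3) + (-2)·(-13) = 26
4·t² − 52·t + 114 = 0  ⇒  m = 26² − 4·114 = 220
m = 220 > 0,  v_rel·d = 26 > 0  ⇒  inside

inside=yes margin=220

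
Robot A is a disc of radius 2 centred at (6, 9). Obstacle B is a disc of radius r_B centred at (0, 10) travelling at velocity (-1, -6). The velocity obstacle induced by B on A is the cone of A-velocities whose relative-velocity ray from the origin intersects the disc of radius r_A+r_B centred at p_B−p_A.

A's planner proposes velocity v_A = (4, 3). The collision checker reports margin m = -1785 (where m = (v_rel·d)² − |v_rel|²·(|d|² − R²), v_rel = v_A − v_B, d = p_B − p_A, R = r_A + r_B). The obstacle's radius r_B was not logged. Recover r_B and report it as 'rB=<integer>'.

m = -1785
d = (-6, 1);  v_rel = (5, 9),  |v_rel|² = 106
v_rel×d = (5)·(1) − (9)·(-6) = 59
since m = R²·106 − 59²:  R² = (3481 + -1785) / 106 = 16
R = √16 = 4  ⇒  r_B = 4 − 2 = 2

rB=2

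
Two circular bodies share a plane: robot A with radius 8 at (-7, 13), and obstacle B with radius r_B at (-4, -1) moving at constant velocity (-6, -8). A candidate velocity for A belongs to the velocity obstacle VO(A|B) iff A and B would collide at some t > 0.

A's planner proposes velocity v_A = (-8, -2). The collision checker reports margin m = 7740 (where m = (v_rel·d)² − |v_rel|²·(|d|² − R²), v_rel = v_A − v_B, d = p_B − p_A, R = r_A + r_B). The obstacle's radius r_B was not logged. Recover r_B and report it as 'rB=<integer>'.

m = 7740
d = (3, -14);  v_rel = (-2, 6),  |v_rel|² = 40
v_rel×d = (-2)·(-14) − (6)·(3) = 10
since m = R²·40 − 10²:  R² = (100 + 7740) / 40 = 196
R = √196 = 14  ⇒  r_B = 14 − 8 = 6

rB=6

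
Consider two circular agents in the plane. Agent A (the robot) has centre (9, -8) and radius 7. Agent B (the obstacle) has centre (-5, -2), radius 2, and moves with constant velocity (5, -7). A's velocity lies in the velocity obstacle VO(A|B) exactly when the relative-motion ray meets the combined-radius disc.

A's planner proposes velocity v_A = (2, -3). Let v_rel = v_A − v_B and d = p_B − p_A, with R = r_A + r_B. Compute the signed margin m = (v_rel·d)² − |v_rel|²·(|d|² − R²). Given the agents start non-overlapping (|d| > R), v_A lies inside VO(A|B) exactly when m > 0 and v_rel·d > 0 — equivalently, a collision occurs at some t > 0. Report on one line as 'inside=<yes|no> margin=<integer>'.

d = (-14, 6),  |d|² = 232;  R = 7+2 = 9,  c = 232−9² = 151
v_rel = (-3, 4),  |v_rel|² = 25;  v_rel·d = (-3)·(-14) + (4)·(6) = 66
25·t² − 132·t + 151 = 0  ⇒  m = 66² − 25·151 = 581
m = 581 > 0,  v_rel·d = 66 > 0  ⇒  inside

inside=yes margin=581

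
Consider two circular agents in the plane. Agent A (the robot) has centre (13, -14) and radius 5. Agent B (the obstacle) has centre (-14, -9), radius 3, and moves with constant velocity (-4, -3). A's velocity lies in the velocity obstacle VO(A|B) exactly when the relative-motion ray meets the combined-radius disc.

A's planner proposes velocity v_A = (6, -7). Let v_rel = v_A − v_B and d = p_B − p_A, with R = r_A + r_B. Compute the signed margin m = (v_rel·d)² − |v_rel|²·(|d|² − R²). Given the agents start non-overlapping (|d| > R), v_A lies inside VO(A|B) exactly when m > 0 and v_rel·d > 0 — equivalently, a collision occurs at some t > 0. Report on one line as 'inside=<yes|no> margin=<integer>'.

d = (-27, 5),  |d|² = 754;  R = 5+3 = 8,  c = 754−8² = 690
v_rel = (10, -4),  |v_rel|² = 116;  v_rel·d = (10)·(-27) + (-4)·(5) = -290
116·t² + 580·t + 690 = 0  ⇒  m = (-290)² − 116·690 = 4060
m = 4060 > 0,  v_rel·d = -290 < 0  ⇒  outside

inside=no margin=4060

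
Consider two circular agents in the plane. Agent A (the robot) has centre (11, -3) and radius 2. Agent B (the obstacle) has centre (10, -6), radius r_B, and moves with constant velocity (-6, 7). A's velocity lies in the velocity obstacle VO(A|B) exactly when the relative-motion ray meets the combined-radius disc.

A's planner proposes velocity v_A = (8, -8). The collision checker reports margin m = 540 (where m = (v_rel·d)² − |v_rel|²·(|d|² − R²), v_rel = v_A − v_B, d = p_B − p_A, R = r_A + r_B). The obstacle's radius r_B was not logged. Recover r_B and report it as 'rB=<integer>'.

m = 540
d = (-1, -3);  v_rel = (14, -15),  |v_rel|² = 421
v_rel×d = (14)·(-3) − (-15)·(-1) = -57
since m = R²·421 − (-57)²:  R² = (3249 + 540) / 421 = 9
R = √9 = 3  ⇒  r_B = 3 − 2 = 1

rB=1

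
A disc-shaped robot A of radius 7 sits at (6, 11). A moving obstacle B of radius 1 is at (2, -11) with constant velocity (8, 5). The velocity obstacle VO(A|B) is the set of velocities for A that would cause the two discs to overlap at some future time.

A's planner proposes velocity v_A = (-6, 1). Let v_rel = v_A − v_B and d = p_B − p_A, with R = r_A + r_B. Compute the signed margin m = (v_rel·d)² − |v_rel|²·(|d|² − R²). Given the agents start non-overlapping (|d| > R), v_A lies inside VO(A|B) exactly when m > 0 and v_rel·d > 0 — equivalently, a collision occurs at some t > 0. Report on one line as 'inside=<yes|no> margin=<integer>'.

d = (-4, -22),  |d|² = 500;  R = 7+1 = 8,  c = 500−8² = 436
v_rel = (-14, -4),  |v_rel|² = 212;  v_rel·d = (-14)·(-4) + (-4)·(-22) = 144
212·t² − 288·t + 436 = 0  ⇒  m = 144² − 212·436 = -71696
m = -71696 < 0,  v_rel·d = 144 > 0  ⇒  outside

inside=no margin=-71696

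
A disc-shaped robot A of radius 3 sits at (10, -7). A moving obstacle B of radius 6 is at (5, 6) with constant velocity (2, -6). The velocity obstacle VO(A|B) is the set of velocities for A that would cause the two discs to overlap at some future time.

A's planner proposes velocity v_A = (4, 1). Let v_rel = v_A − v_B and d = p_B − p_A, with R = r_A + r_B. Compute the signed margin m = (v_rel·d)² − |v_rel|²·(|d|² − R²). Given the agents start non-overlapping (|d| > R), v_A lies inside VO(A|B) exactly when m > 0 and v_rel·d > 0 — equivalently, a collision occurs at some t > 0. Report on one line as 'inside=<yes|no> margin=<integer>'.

d = (-5, 13),  |d|² = 194;  R = 3+6 = 9,  c = 194−9² = 113
v_rel = (2, 7),  |v_rel|² = 53;  v_rel·d = (2)·(-5) + (7)·(13) = 81
53·t² − 162·t + 113 = 0  ⇒  m = 81² − 53·113 = 572
m = 572 > 0,  v_rel·d = 81 > 0  ⇒  inside

inside=yes margin=572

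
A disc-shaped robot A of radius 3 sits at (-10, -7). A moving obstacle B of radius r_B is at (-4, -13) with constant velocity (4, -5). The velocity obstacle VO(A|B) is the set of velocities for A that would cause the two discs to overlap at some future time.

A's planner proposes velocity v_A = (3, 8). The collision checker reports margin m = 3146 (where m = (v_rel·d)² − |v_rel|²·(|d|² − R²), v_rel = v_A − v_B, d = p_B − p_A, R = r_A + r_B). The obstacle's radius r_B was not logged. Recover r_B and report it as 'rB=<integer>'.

m = 3146
d = (6, -6);  v_rel = (-1, 13),  |v_rel|² = 170
v_rel×d = (-1)·(-6) − (13)·(6) = -72
since m = R²·170 − (-72)²:  R² = (5184 + 3146) / 170 = 49
R = √49 = 7  ⇒  r_B = 7 − 3 = 4

rB=4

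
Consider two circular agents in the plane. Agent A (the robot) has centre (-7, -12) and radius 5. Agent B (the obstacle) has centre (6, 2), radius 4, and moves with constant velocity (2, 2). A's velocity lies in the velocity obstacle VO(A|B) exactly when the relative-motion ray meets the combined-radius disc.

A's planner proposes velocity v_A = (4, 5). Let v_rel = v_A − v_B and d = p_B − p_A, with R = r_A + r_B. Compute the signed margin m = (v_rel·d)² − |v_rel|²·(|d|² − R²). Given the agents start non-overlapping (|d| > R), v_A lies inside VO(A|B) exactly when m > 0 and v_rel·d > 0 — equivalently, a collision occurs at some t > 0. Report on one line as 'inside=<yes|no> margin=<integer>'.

d = (13, 14),  |d|² = 365;  R = 5+4 = 9,  c = 365−9² = 284
v_rel = (2, 3),  |v_rel|² = 13;  v_rel·d = (2)·(13) + (3)·(14) = 68
13·t² − 136·t + 284 = 0  ⇒  m = 68² − 13·284 = 932
m = 932 > 0,  v_rel·d = 68 > 0  ⇒  inside

inside=yes margin=932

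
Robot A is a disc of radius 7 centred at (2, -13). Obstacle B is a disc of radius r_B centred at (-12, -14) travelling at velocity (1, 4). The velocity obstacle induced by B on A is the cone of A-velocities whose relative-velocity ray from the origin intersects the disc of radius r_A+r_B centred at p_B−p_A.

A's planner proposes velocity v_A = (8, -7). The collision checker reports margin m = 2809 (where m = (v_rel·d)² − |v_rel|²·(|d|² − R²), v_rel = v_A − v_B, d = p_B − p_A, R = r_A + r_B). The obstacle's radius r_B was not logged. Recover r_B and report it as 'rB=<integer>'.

m = 2809
d = (-14, -1);  v_rel = (7, -11),  |v_rel|² = 170
v_rel×d = (7)·(-1) − (-11)·(-14) = -161
since m = R²·170 − (-161)²:  R² = (25921 + 2809) / 170 = 169
R = √169 = 13  ⇒  r_B = 13 − 7 = 6

rB=6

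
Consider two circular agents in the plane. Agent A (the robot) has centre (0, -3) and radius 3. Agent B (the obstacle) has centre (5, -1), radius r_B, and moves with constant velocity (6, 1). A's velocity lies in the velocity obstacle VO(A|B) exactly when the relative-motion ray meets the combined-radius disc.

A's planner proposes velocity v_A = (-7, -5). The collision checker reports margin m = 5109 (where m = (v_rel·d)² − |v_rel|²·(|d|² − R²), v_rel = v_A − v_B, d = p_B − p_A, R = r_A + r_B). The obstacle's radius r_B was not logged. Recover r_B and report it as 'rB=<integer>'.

m = 5109
d = (5, 2);  v_rel = (-13, -6),  |v_rel|² = 205
v_rel×d = (-13)·(2) − (-6)·(5) = 4
since m = R²·205 − 4²:  R² = (16 + 5109) / 205 = 25
R = √25 = 5  ⇒  r_B = 5 − 3 = 2

rB=2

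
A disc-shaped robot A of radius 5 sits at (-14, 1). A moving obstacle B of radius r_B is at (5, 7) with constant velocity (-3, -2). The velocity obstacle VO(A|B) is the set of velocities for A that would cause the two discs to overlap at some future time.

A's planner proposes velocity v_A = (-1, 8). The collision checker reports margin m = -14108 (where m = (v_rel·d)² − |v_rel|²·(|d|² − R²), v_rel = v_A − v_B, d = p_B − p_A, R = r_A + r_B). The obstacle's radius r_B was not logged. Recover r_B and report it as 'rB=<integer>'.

m = -14108
d = (19, 6);  v_rel = (2, 10),  |v_rel|² = 104
v_rel×d = (2)·(6) − (10)·(19) = -178
since m = R²·104 − (-178)²:  R² = (31684 + -14108) / 104 = 169
R = √169 = 13  ⇒  r_B = 13 − 5 = 8

rB=8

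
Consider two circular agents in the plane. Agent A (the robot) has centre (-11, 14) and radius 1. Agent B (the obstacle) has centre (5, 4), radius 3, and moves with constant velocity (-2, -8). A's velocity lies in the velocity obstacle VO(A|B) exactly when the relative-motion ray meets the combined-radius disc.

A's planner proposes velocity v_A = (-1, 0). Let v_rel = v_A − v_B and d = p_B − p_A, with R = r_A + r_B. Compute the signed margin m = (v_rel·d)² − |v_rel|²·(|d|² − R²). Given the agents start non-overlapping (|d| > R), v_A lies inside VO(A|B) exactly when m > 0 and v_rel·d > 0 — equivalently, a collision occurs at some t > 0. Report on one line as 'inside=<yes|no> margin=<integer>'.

d = (16, -10),  |d|² = 356;  R = 1+3 = 4,  c = 356−4² = 340
v_rel = (1, 8),  |v_rel|² = 65;  v_rel·d = (1)·(16) + (8)·(-10) = -64
65·t² + 128·t + 340 = 0  ⇒  m = (-64)² − 65·340 = -18004
m = -18004 < 0,  v_rel·d = -64 < 0  ⇒  outside

inside=no margin=-18004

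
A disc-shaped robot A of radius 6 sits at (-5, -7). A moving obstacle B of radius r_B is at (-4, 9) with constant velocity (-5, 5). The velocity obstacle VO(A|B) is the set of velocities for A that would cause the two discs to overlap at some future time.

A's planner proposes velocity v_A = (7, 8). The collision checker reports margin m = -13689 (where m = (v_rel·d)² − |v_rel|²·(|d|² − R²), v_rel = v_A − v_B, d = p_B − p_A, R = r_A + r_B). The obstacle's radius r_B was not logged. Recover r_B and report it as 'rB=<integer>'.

m = -13689
d = (1, 16);  v_rel = (12, 3),  |v_rel|² = 153
v_rel×d = (12)·(16) − (3)·(1) = 189
since m = R²·153 − 189²:  R² = (35721 + -13689) / 153 = 144
R = √144 = 12  ⇒  r_B = 12 − 6 = 6

rB=6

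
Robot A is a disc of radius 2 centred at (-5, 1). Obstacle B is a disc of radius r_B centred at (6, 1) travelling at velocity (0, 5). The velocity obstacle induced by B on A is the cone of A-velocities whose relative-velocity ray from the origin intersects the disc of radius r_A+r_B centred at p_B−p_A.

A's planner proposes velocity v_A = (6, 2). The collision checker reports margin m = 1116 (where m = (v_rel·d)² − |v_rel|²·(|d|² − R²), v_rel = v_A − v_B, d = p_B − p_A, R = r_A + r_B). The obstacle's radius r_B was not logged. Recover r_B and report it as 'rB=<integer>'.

m = 1116
d = (11, 0);  v_rel = (6, -3),  |v_rel|² = 45
v_rel×d = (6)·(0) − (-3)·(11) = 33
since m = R²·45 − 33²:  R² = (1089 + 1116) / 45 = 49
R = √49 = 7  ⇒  r_B = 7 − 2 = 5

rB=5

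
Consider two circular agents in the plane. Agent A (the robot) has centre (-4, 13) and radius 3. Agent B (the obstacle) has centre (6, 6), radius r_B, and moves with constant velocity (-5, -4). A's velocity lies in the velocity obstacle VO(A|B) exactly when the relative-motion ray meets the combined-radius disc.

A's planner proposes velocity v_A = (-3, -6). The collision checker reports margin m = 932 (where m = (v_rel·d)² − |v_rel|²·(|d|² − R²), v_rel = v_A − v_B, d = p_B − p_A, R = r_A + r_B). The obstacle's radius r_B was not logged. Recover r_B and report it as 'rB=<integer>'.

m = 932
d = (10, -7);  v_rel = (2, -2),  |v_rel|² = 8
v_rel×d = (2)·(-7) − (-2)·(10) = 6
since m = R²·8 − 6²:  R² = (36 + 932) / 8 = 121
R = √121 = 11  ⇒  r_B = 11 − 3 = 8

rB=8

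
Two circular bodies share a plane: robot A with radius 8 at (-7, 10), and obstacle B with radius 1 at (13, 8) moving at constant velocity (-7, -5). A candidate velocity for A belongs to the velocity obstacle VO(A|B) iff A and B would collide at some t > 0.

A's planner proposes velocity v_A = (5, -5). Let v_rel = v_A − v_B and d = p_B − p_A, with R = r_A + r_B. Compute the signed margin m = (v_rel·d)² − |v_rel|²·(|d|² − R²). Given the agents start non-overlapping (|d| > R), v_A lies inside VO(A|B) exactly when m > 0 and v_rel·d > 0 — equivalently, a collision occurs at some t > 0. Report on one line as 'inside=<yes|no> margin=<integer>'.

d = (20, -2),  |d|² = 404;  R = 8+1 = 9,  c = 404−9² = 323
v_rel = (12, 0),  |v_rel|² = 144;  v_rel·d = (12)·(20) + (0)·(-2) = 240
144·t² − 480·t + 323 = 0  ⇒  m = 240² − 144·323 = 11088
m = 11088 > 0,  v_rel·d = 240 > 0  ⇒  inside

inside=yes margin=11088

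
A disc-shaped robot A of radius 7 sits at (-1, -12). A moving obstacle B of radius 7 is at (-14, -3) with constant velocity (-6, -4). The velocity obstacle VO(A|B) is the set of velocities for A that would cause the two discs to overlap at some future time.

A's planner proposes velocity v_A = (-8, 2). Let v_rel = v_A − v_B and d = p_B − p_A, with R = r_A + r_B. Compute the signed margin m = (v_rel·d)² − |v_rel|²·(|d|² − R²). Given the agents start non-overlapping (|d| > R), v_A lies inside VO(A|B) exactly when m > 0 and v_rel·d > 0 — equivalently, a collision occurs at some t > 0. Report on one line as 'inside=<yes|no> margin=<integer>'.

d = (-13, 9),  |d|² = 250;  R = 7+7 = 14,  c = 250−14² = 54
v_rel = (-2, 6),  |v_rel|² = 40;  v_rel·d = (-2)·(-13) + (6)·(9) = 80
40·t² − 160·t + 54 = 0  ⇒  m = 80² − 40·54 = 4240
m = 4240 > 0,  v_rel·d = 80 > 0  ⇒  inside

inside=yes margin=4240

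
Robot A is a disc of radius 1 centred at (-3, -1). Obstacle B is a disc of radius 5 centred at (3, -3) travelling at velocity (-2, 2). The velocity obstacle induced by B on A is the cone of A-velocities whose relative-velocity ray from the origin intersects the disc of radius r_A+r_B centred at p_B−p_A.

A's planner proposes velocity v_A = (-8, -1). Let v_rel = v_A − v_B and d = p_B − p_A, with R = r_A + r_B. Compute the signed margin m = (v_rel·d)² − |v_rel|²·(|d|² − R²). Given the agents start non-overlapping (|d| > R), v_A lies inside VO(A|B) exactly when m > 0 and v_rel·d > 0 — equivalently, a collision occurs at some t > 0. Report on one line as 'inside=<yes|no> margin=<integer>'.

d = (6, -2),  |d|² = 40;  R = 1+5 = 6,  c = 40−6² = 4
v_rel = (-6, -3),  |v_rel|² = 45;  v_rel·d = (-6)·(6) + (-3)·(-2) = -30
45·t² + 60·t + 4 = 0  ⇒  m = (-30)² − 45·4 = 720
m = 720 > 0,  v_rel·d = -30 < 0  ⇒  outside

inside=no margin=720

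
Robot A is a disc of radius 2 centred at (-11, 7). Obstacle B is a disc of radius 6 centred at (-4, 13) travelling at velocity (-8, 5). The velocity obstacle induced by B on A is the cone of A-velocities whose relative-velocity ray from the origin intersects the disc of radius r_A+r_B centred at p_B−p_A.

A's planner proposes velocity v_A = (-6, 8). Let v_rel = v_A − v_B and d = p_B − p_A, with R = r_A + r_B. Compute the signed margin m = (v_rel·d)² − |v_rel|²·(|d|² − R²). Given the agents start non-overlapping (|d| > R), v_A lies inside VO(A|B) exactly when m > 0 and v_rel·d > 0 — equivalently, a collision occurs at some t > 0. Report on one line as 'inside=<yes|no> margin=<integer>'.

d = (7, 6),  |d|² = 85;  R = 2+6 = 8,  c = 85−8² = 21
v_rel = (2, 3),  |v_rel|² = 13;  v_rel·d = (2)·(7) + (3)·(6) = 32
13·t² − 64·t + 21 = 0  ⇒  m = 32² − 13·21 = 751
m = 751 > 0,  v_rel·d = 32 > 0  ⇒  inside

inside=yes margin=751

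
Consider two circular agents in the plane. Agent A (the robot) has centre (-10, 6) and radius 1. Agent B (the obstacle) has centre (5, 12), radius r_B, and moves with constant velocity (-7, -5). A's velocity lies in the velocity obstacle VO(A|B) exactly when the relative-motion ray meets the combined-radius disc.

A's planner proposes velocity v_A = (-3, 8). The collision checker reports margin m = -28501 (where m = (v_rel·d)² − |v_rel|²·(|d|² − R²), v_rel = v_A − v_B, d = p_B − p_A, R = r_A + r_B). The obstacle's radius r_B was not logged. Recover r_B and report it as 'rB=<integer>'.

m = -28501
d = (15, 6);  v_rel = (4, 13),  |v_rel|² = 185
v_rel×d = (4)·(6) − (13)·(15) = -171
since m = R²·185 − (-171)²:  R² = (29241 + -28501) / 185 = 4
R = √4 = 2  ⇒  r_B = 2 − 1 = 1

rB=1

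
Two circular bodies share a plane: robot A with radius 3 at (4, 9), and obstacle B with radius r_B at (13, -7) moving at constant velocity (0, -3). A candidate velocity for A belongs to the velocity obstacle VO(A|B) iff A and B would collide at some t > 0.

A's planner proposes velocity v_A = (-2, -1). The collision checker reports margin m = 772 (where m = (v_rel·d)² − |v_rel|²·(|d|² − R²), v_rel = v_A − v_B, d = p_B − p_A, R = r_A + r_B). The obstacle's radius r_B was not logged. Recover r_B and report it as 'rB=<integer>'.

m = 772
d = (9, -16);  v_rel = (-2, 2),  |v_rel|² = 8
v_rel×d = (-2)·(-16) − (2)·(9) = 14
since m = R²·8 − 14²:  R² = (196 + 772) / 8 = 121
R = √121 = 11  ⇒  r_B = 11 − 3 = 8

rB=8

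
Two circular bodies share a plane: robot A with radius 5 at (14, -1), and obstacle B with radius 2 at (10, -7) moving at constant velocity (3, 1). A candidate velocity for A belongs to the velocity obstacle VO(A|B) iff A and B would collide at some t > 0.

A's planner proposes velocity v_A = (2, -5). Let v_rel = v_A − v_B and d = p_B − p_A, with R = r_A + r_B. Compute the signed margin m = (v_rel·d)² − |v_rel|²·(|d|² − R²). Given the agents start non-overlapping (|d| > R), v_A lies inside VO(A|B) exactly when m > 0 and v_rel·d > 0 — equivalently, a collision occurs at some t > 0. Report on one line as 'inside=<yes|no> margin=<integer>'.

d = (-4, -6),  |d|² = 52;  R = 5+2 = 7,  c = 52−7² = 3
v_rel = (-1, -6),  |v_rel|² = 37;  v_rel·d = (-1)·(-4) + (-6)·(-6) = 40
37·t² − 80·t + 3 = 0  ⇒  m = 40² − 37·3 = 1489
m = 1489 > 0,  v_rel·d = 40 > 0  ⇒  inside

inside=yes margin=1489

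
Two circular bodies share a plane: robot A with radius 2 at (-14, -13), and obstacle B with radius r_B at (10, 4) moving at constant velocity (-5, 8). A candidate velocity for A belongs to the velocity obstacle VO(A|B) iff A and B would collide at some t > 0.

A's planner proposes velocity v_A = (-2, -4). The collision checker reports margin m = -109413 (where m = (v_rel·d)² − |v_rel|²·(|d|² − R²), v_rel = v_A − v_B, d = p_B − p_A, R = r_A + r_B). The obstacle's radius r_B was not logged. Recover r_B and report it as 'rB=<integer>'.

m = -109413
d = (24, 17);  v_rel = (3, -12),  |v_rel|² = 153
v_rel×d = (3)·(17) − (-12)·(24) = 339
since m = R²·153 − 339²:  R² = (114921 + -109413) / 153 = 36
R = √36 = 6  ⇒  r_B = 6 − 2 = 4

rB=4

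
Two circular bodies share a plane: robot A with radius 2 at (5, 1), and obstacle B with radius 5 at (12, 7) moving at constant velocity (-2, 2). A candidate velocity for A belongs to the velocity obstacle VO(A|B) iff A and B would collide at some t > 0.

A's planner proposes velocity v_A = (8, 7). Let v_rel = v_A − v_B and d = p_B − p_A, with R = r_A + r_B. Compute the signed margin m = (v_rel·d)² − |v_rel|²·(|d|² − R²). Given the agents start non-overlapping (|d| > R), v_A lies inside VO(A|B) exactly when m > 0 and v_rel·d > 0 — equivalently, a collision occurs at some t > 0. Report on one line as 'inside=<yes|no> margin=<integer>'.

d = (7, 6),  |d|² = 85;  R = 2+5 = 7,  c = 85−7² = 36
v_rel = (10, 5),  |v_rel|² = 125;  v_rel·d = (10)·(7) + (5)·(6) = 100
125·t² − 200·t + 36 = 0  ⇒  m = 100² − 125·36 = 5500
m = 5500 > 0,  v_rel·d = 100 > 0  ⇒  inside

inside=yes margin=5500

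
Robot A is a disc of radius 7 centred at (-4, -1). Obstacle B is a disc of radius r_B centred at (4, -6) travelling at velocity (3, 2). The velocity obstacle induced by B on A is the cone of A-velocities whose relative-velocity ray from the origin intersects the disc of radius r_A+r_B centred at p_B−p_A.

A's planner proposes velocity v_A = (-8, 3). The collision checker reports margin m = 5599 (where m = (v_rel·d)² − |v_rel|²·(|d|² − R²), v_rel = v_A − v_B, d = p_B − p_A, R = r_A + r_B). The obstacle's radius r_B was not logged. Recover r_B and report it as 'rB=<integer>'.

m = 5599
d = (8, -5);  v_rel = (-11, 1),  |v_rel|² = 122
v_rel×d = (-11)·(-5) − (1)·(8) = 47
since m = R²·122 − 47²:  R² = (2209 + 5599) / 122 = 64
R = √64 = 8  ⇒  r_B = 8 − 7 = 1

rB=1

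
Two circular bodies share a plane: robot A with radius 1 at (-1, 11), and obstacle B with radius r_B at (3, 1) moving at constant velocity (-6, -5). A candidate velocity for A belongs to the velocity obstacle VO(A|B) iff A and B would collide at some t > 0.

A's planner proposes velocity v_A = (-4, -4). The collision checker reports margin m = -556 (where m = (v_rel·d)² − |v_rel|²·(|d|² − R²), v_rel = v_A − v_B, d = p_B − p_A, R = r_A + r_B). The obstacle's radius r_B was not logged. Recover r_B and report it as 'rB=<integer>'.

m = -556
d = (4, -10);  v_rel = (2, 1),  |v_rel|² = 5
v_rel×d = (2)·(-10) − (1)·(4) = -24
since m = R²·5 − (-24)²:  R² = (576 + -556) / 5 = 4
R = √4 = 2  ⇒  r_B = 2 − 1 = 1

rB=1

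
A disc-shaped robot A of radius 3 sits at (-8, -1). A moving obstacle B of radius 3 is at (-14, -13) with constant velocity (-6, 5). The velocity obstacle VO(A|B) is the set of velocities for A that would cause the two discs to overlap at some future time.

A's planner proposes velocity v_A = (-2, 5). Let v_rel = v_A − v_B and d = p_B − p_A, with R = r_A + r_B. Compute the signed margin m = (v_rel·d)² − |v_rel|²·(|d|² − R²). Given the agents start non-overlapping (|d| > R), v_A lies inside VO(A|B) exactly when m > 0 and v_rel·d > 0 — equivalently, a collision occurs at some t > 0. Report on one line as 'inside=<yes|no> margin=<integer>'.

d = (-6, -12),  |d|² = 180;  R = 3+3 = 6,  c = 180−6² = 144
v_rel = (4, 0),  |v_rel|² = 16;  v_rel·d = (4)·(-6) + (0)·(-12) = -24
16·t² + 48·t + 144 = 0  ⇒  m = (-24)² − 16·144 = -1728
m = -1728 < 0,  v_rel·d = -24 < 0  ⇒  outside

inside=no margin=-1728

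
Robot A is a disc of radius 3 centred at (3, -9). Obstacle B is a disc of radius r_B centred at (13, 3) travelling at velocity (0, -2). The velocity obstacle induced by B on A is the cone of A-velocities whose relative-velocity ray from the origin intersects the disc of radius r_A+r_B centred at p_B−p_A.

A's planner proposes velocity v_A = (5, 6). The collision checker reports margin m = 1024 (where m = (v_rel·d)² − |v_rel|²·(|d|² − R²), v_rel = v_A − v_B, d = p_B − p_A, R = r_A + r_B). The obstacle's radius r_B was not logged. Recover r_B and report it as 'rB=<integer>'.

m = 1024
d = (10, 12);  v_rel = (5, 8),  |v_rel|² = 89
v_rel×d = (5)·(12) − (8)·(10) = -20
since m = R²·89 − (-20)²:  R² = (400 + 1024) / 89 = 16
R = √16 = 4  ⇒  r_B = 4 − 3 = 1

rB=1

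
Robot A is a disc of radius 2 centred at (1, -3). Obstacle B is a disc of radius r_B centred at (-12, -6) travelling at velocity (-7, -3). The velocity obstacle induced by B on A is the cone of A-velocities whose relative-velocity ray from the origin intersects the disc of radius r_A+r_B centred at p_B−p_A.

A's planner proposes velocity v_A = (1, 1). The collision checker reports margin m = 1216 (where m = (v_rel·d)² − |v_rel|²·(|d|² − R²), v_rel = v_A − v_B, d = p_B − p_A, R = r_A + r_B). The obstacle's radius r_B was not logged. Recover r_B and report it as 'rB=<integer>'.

m = 1216
d = (-13, -3);  v_rel = (8, 4),  |v_rel|² = 80
v_rel×d = (8)·(-3) − (4)·(-13) = 28
since m = R²·80 − 28²:  R² = (784 + 1216) / 80 = 25
R = √25 = 5  ⇒  r_B = 5 − 2 = 3

rB=3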